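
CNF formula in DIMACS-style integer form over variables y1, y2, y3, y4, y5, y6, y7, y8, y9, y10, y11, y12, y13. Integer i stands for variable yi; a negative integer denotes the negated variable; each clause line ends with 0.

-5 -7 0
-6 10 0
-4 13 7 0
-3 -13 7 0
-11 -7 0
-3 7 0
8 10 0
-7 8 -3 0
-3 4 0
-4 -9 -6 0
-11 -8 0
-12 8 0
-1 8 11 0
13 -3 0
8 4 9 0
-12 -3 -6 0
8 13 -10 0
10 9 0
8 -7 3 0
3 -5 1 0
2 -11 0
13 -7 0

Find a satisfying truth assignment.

Pure literal: y2 appears only positively; assign y2 = True.
y5 occurs only negated in the remaining clauses — set y5 = False.
Branch on y1: take y1 = True.
Set y3 = False and propagate.
Set y4 = True and propagate.
The remaining clauses are satisfied by y6 = False, y7 = False, y8 = True, y9 = False, y10 = True, y11 = False, y12 = True, y13 = True.
Every clause has at least one true literal under this assignment.
Check each clause:
  1. {¬y5, ¬y7} — ¬y7 is true.
  2. {¬y6, y10} — ¬y6 is true.
  3. {y13, y7, ¬y4} — y13 is true.
  4. {y7, ¬y13, ¬y3} — ¬y3 is true.
  5. {¬y7, ¬y11} — ¬y7 is true.
  6. {y7, ¬y3} — ¬y3 is true.
  7. {y8, y10} — y8 is true.
  8. {y8, ¬y7, ¬y3} — y8 is true.
  9. {y4, ¬y3} — y4 is true.
  10. {¬y4, ¬y9, ¬y6} — ¬y6 is true.
  11. {¬y8, ¬y11} — ¬y11 is true.
  12. {¬y12, y8} — y8 is true.
  13. {y8, y11, ¬y1} — y8 is true.
  14. {y13, ¬y3} — y13 is true.
  15. {y9, y8, y4} — y8 is true.
  16. {¬y6, ¬y3, ¬y12} — ¬y6 is true.
  17. {y8, y13, ¬y10} — y8 is true.
  18. {y10, y9} — y10 is true.
  19. {¬y7, y3, y8} — y8 is true.
  20. {y1, ¬y5, y3} — y1 is true.
  21. {y2, ¬y11} — y2 is true.
  22. {y13, ¬y7} — ¬y7 is true.

y1=True, y2=True, y3=False, y4=True, y5=False, y6=False, y7=False, y8=True, y9=False, y10=True, y11=False, y12=True, y13=True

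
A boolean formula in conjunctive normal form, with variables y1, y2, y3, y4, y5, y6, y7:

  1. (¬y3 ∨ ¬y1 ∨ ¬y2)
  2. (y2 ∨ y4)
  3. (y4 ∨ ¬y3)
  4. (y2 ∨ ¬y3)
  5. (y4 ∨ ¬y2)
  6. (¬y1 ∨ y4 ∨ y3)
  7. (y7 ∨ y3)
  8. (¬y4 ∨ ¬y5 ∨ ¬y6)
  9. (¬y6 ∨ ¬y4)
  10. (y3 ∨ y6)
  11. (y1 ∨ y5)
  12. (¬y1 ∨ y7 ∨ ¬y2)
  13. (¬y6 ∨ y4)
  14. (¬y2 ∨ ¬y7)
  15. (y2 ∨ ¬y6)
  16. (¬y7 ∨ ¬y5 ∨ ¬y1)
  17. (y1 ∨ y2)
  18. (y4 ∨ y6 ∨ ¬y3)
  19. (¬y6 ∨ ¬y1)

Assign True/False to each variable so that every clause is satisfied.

y1=False, y2=True, y3=True, y4=True, y5=True, y6=False, y7=False

Set y1 = False and propagate.
  then y5 is forced to True.
  then y2 is forced to True.
  then y4 is forced to True.
  then y6 is forced to False.
  then y3 is forced to True.
  then y7 is forced to False.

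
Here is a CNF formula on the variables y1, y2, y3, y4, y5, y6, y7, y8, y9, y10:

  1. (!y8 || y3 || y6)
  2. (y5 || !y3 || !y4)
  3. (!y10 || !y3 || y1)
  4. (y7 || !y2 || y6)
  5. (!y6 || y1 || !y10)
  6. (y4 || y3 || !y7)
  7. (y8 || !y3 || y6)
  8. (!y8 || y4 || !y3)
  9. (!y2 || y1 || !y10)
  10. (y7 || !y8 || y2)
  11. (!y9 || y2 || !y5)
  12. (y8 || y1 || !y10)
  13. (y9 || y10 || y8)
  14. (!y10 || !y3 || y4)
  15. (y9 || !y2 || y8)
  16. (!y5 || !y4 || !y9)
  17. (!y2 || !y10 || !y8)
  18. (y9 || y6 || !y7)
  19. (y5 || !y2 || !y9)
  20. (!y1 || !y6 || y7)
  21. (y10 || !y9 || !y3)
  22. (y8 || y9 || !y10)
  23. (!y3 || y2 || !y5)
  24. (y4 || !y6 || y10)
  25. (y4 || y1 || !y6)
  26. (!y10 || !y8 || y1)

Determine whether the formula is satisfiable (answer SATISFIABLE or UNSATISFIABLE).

Branch on y1: take y1 = False.
Set y2 = True and propagate.
  then y10 is forced to False.
The remaining clauses are satisfied by y3 = False, y4 = True, y5 = True, y6 = True, y7 = True, y8 = True, y9 = False.
So y1=F  y2=T  y3=F  y4=T  y5=T  y6=T  y7=T  y8=T  y9=F  y10=F is a satisfying assignment.

SATISFIABLE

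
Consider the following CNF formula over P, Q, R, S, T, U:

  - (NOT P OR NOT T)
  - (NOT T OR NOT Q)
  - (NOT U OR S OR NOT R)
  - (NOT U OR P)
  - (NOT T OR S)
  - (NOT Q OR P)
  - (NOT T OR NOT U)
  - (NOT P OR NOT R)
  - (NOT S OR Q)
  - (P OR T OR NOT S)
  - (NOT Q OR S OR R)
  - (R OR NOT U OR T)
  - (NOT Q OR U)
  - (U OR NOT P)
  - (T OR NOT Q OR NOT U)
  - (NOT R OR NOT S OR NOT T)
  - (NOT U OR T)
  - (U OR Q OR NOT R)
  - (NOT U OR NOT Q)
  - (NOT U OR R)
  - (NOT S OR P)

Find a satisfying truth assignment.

P = F  Q = F  R = F  S = F  T = F  U = F

Branch on P: take P = False.
  then U is forced to False.
  then Q is forced to False.
  then S is forced to False.
  then T is forced to False.
  then R is forced to False.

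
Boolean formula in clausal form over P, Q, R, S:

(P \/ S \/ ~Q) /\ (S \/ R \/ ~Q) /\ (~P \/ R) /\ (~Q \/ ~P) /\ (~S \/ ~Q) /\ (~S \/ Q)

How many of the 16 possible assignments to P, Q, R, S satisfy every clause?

3

The models are:
  P=F Q=F R=F S=F
  P=F Q=F R=T S=F
  P=T Q=F R=T S=F
That's 3 in total.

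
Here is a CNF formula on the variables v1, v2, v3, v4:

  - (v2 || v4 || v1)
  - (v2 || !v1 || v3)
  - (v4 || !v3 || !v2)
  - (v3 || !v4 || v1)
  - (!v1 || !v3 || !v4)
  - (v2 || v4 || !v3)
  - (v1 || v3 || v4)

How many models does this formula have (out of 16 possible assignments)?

4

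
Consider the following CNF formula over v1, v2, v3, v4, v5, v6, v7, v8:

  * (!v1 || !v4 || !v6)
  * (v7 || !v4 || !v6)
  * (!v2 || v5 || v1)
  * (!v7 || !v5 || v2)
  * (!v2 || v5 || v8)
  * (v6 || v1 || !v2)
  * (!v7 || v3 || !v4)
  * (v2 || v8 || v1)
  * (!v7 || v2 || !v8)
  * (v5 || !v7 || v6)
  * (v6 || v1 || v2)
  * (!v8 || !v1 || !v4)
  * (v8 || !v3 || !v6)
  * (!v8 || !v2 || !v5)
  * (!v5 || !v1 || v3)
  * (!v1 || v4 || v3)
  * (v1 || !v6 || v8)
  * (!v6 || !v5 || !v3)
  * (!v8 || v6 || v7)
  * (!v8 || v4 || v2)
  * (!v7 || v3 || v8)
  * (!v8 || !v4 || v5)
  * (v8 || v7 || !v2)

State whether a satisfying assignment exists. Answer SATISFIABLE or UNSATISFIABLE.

SATISFIABLE

Set v1 = True and propagate.
Set v2 = False and propagate.
The remaining clauses are satisfied by v3 = True, v4 = False, v5 = False, v6 = False, v7 = False, v8 = False.
So v1=T, v2=F, v3=T, v4=F, v5=F, v6=F, v7=F, v8=F is a satisfying assignment.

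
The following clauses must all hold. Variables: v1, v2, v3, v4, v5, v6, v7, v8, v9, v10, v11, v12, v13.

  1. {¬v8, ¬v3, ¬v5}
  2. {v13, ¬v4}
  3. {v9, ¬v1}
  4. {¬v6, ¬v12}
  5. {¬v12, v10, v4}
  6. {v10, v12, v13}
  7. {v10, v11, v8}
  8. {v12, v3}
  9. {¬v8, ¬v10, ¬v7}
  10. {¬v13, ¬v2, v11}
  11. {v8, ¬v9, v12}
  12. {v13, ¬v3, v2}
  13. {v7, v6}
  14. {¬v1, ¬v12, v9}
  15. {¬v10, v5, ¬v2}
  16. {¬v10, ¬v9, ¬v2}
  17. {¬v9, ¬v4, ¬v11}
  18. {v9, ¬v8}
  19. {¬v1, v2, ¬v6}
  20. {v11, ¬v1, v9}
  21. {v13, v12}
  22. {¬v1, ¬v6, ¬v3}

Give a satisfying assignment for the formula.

v1=0  v2=0  v3=1  v4=0  v5=1  v6=0  v7=1  v8=0  v9=1  v10=1  v11=1  v12=1  v13=1

Check each clause:
  1. {¬v8, ¬v5, ¬v3} — ¬v8 is true.
  2. {v13, ¬v4} — ¬v4 is true.
  3. {v9, ¬v1} — v9 is true.
  4. {¬v12, ¬v6} — ¬v6 is true.
  5. {¬v12, v4, v10} — v10 is true.
  6. {v13, v12, v10} — v10 is true.
  7. {v8, v10, v11} — v10 is true.
  8. {v12, v3} — v3 is true.
  9. {¬v8, ¬v7, ¬v10} — ¬v8 is true.
  10. {¬v13, v11, ¬v2} — v11 is true.
  11. {¬v9, v12, v8} — v12 is true.
  12. {¬v3, v13, v2} — v13 is true.
  13. {v6, v7} — v7 is true.
  14. {v9, ¬v12, ¬v1} — v9 is true.
  15. {v5, ¬v2, ¬v10} — v5 is true.
  16. {¬v10, ¬v9, ¬v2} — ¬v2 is true.
  17. {¬v11, ¬v4, ¬v9} — ¬v4 is true.
  18. {v9, ¬v8} — ¬v8 is true.
  19. {¬v6, v2, ¬v1} — ¬v6 is true.
  20. {v9, v11, ¬v1} — v9 is true.
  21. {v13, v12} — v12 is true.
  22. {¬v6, ¬v3, ¬v1} — ¬v6 is true.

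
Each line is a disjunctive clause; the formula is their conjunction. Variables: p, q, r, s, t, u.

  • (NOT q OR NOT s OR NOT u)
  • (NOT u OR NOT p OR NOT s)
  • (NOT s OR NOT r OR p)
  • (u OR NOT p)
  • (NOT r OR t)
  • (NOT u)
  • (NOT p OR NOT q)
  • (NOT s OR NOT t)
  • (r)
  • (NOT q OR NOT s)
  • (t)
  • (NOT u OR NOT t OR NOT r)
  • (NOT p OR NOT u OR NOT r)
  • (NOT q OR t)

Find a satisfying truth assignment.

Unit propagation: (NOT u) forces u = False.
(NOT p) is a unit clause, so p = False.
(r) is a unit clause, so r = True.
The clause (NOT s) is unit: s must be False.
Unit propagation: (t) forces t = True.
q is now unconstrained; take q = True.

p = False, q = True, r = True, s = False, t = True, u = False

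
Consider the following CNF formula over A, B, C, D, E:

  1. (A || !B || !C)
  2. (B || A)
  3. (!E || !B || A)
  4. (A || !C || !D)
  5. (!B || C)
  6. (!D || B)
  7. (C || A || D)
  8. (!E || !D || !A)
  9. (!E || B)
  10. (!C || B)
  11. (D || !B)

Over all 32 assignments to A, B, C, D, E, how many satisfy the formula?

Satisfying assignments:
  A=1 B=0 C=0 D=0 E=0
  A=1 B=1 C=1 D=1 E=0
Count: 2.

2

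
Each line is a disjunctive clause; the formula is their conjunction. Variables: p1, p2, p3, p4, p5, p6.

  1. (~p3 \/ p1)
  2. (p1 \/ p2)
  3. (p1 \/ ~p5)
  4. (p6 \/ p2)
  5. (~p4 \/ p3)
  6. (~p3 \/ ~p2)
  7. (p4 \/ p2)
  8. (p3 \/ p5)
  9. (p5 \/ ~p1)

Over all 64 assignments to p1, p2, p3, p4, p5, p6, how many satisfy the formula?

The models are:
  p1=1 p2=0 p3=1 p4=1 p5=1 p6=1
  p1=1 p2=1 p3=0 p4=0 p5=1 p6=0
  p1=1 p2=1 p3=0 p4=0 p5=1 p6=1
That's 3 in total.

3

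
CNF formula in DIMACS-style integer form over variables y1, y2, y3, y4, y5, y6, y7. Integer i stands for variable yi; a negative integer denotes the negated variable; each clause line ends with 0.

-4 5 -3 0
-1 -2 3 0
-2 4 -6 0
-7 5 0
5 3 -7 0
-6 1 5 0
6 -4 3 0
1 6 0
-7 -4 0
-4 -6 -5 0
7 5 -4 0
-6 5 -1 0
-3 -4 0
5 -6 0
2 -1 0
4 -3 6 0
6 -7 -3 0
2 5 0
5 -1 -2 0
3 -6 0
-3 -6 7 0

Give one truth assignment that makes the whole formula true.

y1 = F, y2 = F, y3 = T, y4 = F, y5 = T, y6 = T, y7 = T

Check each clause:
  1. {¬y4, y5, ¬y3} — y5 is true.
  2. {y3, ¬y1, ¬y2} — y3 is true.
  3. {¬y2, y4, ¬y6} — ¬y2 is true.
  4. {y5, ¬y7} — y5 is true.
  5. {¬y7, y5, y3} — y3 is true.
  6. {¬y6, y5, y1} — y5 is true.
  7. {¬y4, y6, y3} — y3 is true.
  8. {y6, y1} — y6 is true.
  9. {¬y4, ¬y7} — ¬y4 is true.
  10. {¬y6, ¬y4, ¬y5} — ¬y4 is true.
  11. {y7, y5, ¬y4} — ¬y4 is true.
  12. {¬y1, ¬y6, y5} — y5 is true.
  13. {¬y4, ¬y3} — ¬y4 is true.
  14. {¬y6, y5} — y5 is true.
  15. {¬y1, y2} — ¬y1 is true.
  16. {y4, ¬y3, y6} — y6 is true.
  17. {¬y7, y6, ¬y3} — y6 is true.
  18. {y5, y2} — y5 is true.
  19. {¬y1, y5, ¬y2} — y5 is true.
  20. {¬y6, y3} — y3 is true.
  21. {y7, ¬y3, ¬y6} — y7 is true.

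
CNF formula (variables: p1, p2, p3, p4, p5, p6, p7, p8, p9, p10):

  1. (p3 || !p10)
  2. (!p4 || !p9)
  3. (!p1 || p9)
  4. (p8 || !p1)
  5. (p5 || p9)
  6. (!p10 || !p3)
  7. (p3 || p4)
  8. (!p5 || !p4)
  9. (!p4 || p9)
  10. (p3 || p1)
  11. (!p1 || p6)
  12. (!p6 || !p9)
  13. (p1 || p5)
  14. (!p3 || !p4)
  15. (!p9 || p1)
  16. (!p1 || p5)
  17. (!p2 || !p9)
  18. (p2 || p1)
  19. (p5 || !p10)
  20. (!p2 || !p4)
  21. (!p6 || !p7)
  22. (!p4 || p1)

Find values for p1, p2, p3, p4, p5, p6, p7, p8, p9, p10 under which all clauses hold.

Pure literal: p7 appears only negated; assign p7 = False.
Pure literal: p10 appears only negated; assign p10 = False.
Try p1 = False.
  then p3 is forced to True.
  then p5 is forced to True.
  then p4 is forced to False.
  then p9 is forced to False.
  then p2 is forced to True.
p6, p8 are now unconstrained; take p6 = False, p8 = False.
Check each clause:
  1. (p3 || !p10) — p3 is true.
  2. (!p9 || !p4) — !p4 is true.
  3. (!p1 || p9) — !p1 is true.
  4. (!p1 || p8) — !p1 is true.
  5. (p9 || p5) — p5 is true.
  6. (!p3 || !p10) — !p10 is true.
  7. (p3 || p4) — p3 is true.
  8. (!p5 || !p4) — !p4 is true.
  9. (p9 || !p4) — !p4 is true.
  10. (p1 || p3) — p3 is true.
  11. (p6 || !p1) — !p1 is true.
  12. (!p6 || !p9) — !p6 is true.
  13. (p5 || p1) — p5 is true.
  14. (!p3 || !p4) — !p4 is true.
  15. (!p9 || p1) — !p9 is true.
  16. (!p1 || p5) — p5 is true.
  17. (!p9 || !p2) — !p9 is true.
  18. (p2 || p1) — p2 is true.
  19. (!p10 || p5) — p5 is true.
  20. (!p2 || !p4) — !p4 is true.
  21. (!p7 || !p6) — !p7 is true.
  22. (!p4 || p1) — !p4 is true.

p1 = F, p2 = T, p3 = T, p4 = F, p5 = T, p6 = F, p7 = F, p8 = F, p9 = F, p10 = F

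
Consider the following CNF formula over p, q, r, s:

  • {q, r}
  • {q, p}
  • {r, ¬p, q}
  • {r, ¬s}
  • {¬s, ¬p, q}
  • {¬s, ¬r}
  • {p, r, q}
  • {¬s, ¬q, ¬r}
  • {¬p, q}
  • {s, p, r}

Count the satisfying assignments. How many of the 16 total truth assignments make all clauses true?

The models are:
  p=0 q=1 r=1 s=0
  p=1 q=1 r=0 s=0
  p=1 q=1 r=1 s=0
That's 3 in total.

3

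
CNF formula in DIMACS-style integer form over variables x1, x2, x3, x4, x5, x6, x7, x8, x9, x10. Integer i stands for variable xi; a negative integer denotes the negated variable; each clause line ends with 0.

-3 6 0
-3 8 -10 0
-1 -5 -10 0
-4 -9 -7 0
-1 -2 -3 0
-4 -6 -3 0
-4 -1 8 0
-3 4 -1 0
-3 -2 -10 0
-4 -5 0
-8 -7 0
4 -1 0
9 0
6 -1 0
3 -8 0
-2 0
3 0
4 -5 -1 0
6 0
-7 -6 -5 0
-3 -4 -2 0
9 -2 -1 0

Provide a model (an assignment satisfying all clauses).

The clause (x9) is unit: x9 must be True.
Unit propagation: (!x2) forces x2 = False.
(x3) is a unit clause, so x3 = True.
(x6) is a unit clause, so x6 = True.
The clause (!x4) is unit: x4 must be False.
Unit propagation: (!x1) forces x1 = False.
x7 occurs only negated in the remaining clauses — set x7 = False.
Pure literal: x10 appears only negated; assign x10 = False.
x5, x8 are now unconstrained; take x5 = True, x8 = False.

x1=F, x2=F, x3=T, x4=F, x5=T, x6=T, x7=F, x8=F, x9=T, x10=F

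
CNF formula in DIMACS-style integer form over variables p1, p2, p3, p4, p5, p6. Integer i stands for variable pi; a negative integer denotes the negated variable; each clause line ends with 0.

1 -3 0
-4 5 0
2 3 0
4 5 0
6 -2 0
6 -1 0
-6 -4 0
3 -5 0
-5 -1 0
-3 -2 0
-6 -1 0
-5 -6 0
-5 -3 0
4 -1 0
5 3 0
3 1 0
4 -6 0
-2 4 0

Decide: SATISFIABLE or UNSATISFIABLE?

p3 = True:
  propagation gives p1=True, p6=True; an empty clause results — contradiction.
p3 = False:
  propagation gives p2=True, p6=True, p4=False; an empty clause results — contradiction.
Every branch closes, so no satisfying assignment exists.

UNSATISFIABLE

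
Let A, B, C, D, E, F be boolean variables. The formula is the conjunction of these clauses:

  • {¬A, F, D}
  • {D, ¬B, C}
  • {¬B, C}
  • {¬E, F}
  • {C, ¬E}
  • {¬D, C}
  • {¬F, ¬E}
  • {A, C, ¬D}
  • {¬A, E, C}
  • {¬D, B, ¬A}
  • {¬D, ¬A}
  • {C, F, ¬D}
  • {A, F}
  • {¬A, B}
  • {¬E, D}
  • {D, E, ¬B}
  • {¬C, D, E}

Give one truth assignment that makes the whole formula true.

Branch on A: take A = False.
  then F is forced to True.
  then E is forced to False.
For the remaining variables, B = False, C = True, D = True works.

A=False, B=False, C=True, D=True, E=False, F=True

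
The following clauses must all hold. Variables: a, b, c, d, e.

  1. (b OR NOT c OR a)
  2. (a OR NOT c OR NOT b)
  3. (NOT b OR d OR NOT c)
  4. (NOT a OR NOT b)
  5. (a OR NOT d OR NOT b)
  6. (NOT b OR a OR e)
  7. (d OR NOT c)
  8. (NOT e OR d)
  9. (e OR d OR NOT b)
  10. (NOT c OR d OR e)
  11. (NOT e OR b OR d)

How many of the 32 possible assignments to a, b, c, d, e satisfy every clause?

Case analysis on b and d:
  b=1, d=1: a clause becomes empty — 0.
  b=1, d=0: a clause becomes empty — 0.
  b=0, d=1: e free; 3 ways for (a,c) × 2^1 = 6.
  b=0, d=0: remaining (a,c,e) ∈ {(0,0,0); (1,0,0)} — 2.
Total: 0 + 0 + 6 + 2 = 8.

8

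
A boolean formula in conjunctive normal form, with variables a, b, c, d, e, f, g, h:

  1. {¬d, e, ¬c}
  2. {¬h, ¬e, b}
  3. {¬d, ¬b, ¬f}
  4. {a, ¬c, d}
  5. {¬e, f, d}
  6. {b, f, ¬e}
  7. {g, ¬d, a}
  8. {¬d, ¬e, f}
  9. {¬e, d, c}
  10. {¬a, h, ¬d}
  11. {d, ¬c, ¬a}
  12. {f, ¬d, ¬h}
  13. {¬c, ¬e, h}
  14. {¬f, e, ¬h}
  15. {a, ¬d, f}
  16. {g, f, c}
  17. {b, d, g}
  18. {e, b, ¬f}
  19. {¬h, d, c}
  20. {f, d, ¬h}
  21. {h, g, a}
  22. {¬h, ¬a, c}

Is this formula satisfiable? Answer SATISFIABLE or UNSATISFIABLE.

SATISFIABLE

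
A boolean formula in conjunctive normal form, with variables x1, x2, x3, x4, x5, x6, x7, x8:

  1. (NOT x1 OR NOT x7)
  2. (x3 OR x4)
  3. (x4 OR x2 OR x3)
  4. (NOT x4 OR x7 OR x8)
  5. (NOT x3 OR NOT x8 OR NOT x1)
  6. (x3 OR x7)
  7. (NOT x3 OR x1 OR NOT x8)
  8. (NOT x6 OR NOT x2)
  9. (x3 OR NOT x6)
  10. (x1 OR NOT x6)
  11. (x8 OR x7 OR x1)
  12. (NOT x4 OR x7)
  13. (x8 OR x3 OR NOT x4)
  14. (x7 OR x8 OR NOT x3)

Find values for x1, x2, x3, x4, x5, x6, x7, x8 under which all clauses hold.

x6 occurs only negated in the remaining clauses — set x6 = False.
Branch on x1: take x1 = False.
Try x2 = False.
The remaining clauses are satisfied by x3 = True, x4 = True, x5 = True, x7 = True, x8 = False.

x1=F  x2=F  x3=T  x4=T  x5=T  x6=F  x7=T  x8=F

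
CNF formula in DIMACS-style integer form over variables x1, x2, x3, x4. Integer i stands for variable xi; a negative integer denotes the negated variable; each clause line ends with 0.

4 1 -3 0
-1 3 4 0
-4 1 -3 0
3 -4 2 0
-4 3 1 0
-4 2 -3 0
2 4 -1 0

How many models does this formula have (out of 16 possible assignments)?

The models are:
  x1=F x2=F x3=F x4=F
  x1=F x2=T x3=F x4=F
  x1=T x2=T x3=F x4=T
  x1=T x2=T x3=T x4=F
  x1=T x2=T x3=T x4=T
Count: 5.

5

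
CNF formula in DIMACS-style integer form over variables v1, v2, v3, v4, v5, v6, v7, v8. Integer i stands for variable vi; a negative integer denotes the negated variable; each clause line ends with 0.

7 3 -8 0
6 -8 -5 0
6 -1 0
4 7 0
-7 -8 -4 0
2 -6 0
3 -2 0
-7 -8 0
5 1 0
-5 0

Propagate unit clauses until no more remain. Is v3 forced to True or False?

(~v5) stands alone — v5 = False.
(v5 | v1): since v5 = False, the clause reduces to (v1). v1 = True.
From (v6 | ~v1) and v1 = True: v6 = True.
(~v6 | v2): since v6 = True, the clause reduces to (v2). v2 = True.
(v3 | ~v2) with v2 = True leaves only v3, so v3 = True.

True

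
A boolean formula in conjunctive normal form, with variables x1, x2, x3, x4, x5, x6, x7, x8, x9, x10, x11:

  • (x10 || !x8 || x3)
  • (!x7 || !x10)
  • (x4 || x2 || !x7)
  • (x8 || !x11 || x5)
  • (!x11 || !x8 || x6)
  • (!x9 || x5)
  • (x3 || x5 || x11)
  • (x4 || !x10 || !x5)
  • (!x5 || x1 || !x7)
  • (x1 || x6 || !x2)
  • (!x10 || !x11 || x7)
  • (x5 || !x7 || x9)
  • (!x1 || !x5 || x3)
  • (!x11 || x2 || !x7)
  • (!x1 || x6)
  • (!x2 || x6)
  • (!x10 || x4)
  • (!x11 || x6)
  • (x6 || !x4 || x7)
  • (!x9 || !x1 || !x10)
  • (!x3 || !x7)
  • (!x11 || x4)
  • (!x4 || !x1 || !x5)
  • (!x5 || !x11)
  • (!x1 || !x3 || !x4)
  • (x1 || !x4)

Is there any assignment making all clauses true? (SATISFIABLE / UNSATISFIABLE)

x6 occurs only positively in the remaining clauses — set x6 = True.
Branch on x1: take x1 = False.
  then x4 is forced to False.
  then x10 is forced to False.
  then x11 is forced to False.
For the remaining variables, x2 = False, x3 = True, x5 = True, x7 = False, x8 = False, x9 = False works.
So x1 = False, x2 = False, x3 = True, x4 = False, x5 = True, x6 = True, x7 = False, x8 = False, x9 = False, x10 = False, x11 = False is a satisfying assignment.

SATISFIABLE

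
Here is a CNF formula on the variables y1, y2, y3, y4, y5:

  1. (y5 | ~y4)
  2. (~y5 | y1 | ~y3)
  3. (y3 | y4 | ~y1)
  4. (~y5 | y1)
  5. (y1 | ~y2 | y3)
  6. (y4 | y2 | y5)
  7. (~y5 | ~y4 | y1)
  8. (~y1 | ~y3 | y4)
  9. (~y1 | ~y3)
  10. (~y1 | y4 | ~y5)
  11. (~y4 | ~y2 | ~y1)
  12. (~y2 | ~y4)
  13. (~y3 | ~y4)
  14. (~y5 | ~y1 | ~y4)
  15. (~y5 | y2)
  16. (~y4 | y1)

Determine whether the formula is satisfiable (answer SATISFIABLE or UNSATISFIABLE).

Set y1 = False and propagate.
  then y5 is forced to False.
  then y4 is forced to False.
  then y2 is forced to True.
  then y3 is forced to True.
Every clause has at least one true literal under this assignment.
So y1=False, y2=True, y3=True, y4=False, y5=False is a satisfying assignment.

SATISFIABLE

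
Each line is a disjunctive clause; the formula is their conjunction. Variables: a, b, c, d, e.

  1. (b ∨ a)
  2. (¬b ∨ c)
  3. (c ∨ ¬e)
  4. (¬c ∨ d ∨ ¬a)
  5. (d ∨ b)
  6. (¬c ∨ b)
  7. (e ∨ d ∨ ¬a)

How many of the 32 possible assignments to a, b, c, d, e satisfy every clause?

Satisfying assignments:
  a=F b=T c=T d=F e=F
  a=F b=T c=T d=F e=T
  a=F b=T c=T d=T e=F
  a=F b=T c=T d=T e=T
  a=T b=F c=F d=T e=F
  a=T b=T c=T d=T e=F
  a=T b=T c=T d=T e=T
Count: 7.

7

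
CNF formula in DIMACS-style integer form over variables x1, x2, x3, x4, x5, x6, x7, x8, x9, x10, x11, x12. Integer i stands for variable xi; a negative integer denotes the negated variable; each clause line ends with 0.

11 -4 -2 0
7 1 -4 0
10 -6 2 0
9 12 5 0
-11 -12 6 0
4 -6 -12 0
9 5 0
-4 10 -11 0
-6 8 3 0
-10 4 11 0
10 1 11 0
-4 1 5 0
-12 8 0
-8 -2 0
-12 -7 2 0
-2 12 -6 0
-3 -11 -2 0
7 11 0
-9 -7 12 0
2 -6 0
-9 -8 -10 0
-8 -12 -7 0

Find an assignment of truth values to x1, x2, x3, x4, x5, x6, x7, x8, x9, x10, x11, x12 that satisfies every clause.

x1=0, x2=0, x3=1, x4=0, x5=1, x6=0, x7=0, x8=1, x9=0, x10=0, x11=1, x12=0

x5 occurs only positively in the remaining clauses — set x5 = True.
Try x1 = False.
Branch on x2: take x2 = False.
  then x6 is forced to False.
For the remaining variables, x3 = True, x4 = False, x7 = False, x8 = True, x9 = False, x10 = False, x11 = True, x12 = False works.
Every clause has at least one true literal under this assignment.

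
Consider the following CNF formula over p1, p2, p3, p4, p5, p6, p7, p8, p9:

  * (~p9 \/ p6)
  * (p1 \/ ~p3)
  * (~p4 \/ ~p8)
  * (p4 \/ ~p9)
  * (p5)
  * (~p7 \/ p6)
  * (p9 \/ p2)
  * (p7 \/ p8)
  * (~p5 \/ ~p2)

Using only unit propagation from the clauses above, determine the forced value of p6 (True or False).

(p5) stands alone — p5 = True.
(~p2 \/ ~p5) with p5 = True leaves only ~p2, so p2 = False.
(p2 \/ p9): since p2 = False, the clause reduces to (p9). p9 = True.
(p6 \/ ~p9): since p9 = True, the clause reduces to (p6). p6 = True.

True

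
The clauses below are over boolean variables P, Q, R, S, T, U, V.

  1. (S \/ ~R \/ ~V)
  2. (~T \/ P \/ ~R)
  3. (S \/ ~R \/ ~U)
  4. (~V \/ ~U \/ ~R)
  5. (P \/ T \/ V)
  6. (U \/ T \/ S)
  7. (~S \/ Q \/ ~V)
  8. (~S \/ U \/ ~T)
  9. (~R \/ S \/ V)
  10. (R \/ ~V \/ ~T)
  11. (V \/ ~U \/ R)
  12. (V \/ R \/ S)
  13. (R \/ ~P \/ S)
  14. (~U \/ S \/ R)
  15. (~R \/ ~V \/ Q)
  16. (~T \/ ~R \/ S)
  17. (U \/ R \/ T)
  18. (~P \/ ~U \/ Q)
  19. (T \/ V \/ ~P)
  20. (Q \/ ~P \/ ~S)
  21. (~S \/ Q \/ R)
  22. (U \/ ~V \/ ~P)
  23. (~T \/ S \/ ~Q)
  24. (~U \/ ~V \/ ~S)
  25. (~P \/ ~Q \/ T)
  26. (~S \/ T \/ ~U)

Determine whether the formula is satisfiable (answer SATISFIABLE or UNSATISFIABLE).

Branch on P: take P = False.
The remaining clauses are satisfied by Q = True, R = True, S = True, T = False, U = False, V = True.
Every clause has at least one true literal under this assignment.
So P=F, Q=T, R=T, S=T, T=F, U=F, V=T is a satisfying assignment.

SATISFIABLE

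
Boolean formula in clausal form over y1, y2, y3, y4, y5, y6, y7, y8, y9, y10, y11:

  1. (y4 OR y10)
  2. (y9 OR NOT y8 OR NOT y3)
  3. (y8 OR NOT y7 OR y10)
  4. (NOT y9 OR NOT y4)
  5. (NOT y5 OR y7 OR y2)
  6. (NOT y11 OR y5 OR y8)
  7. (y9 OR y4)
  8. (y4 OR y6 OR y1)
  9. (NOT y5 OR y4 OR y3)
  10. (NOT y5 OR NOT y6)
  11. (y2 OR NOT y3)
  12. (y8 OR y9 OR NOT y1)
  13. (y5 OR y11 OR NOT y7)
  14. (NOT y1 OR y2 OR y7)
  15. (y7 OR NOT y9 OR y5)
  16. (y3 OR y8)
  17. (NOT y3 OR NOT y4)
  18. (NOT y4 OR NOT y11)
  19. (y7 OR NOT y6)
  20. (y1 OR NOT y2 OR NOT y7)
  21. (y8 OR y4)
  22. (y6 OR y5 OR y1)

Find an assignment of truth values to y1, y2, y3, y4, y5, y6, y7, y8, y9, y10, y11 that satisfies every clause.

y1 = T, y2 = F, y3 = F, y4 = T, y5 = T, y6 = F, y7 = T, y8 = T, y9 = F, y10 = F, y11 = F

Check each clause:
  1. (y4 OR y10) — y4 is true.
  2. (NOT y3 OR NOT y8 OR y9) — NOT y3 is true.
  3. (y10 OR y8 OR NOT y7) — y8 is true.
  4. (NOT y9 OR NOT y4) — NOT y9 is true.
  5. (NOT y5 OR y7 OR y2) — y7 is true.
  6. (NOT y11 OR y8 OR y5) — y8 is true.
  7. (y4 OR y9) — y4 is true.
  8. (y4 OR y6 OR y1) — y1 is true.
  9. (y4 OR NOT y5 OR y3) — y4 is true.
  10. (NOT y6 OR NOT y5) — NOT y6 is true.
  11. (y2 OR NOT y3) — NOT y3 is true.
  12. (NOT y1 OR y8 OR y9) — y8 is true.
  13. (NOT y7 OR y11 OR y5) — y5 is true.
  14. (y2 OR y7 OR NOT y1) — y7 is true.
  15. (NOT y9 OR y7 OR y5) — y7 is true.
  16. (y3 OR y8) — y8 is true.
  17. (NOT y4 OR NOT y3) — NOT y3 is true.
  18. (NOT y4 OR NOT y11) — NOT y11 is true.
  19. (NOT y6 OR y7) — NOT y6 is true.
  20. (y1 OR NOT y2 OR NOT y7) — y1 is true.
  21. (y4 OR y8) — y8 is true.
  22. (y6 OR y5 OR y1) — y1 is true.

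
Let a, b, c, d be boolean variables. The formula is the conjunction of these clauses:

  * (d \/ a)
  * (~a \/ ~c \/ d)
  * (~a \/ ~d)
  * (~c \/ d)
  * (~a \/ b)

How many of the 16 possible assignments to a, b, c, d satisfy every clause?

5

The models are:
  a=0 b=0 c=0 d=1
  a=0 b=0 c=1 d=1
  a=0 b=1 c=0 d=1
  a=0 b=1 c=1 d=1
  a=1 b=1 c=0 d=0
Count: 5.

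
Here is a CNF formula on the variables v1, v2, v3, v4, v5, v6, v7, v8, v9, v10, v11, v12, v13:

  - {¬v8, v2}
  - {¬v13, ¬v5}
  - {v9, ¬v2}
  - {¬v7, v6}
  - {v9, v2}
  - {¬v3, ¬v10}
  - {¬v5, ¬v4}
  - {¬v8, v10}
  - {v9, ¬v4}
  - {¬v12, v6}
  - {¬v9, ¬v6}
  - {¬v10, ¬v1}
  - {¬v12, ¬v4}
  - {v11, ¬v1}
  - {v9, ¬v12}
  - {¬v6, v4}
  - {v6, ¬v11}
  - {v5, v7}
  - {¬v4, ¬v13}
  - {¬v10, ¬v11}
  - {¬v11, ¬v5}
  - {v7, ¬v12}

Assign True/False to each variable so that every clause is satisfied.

v1 = F, v2 = F, v3 = T, v4 = F, v5 = T, v6 = F, v7 = F, v8 = F, v9 = T, v10 = F, v11 = F, v12 = F, v13 = F

Pure literal: v1 appears only negated; assign v1 = False.
v8 occurs only negated in the remaining clauses — set v8 = False.
Branch on v2: take v2 = False.
  then v9 is forced to True.
  then v6 is forced to False.
  then v7 is forced to False.
  then v12 is forced to False.
  then v11 is forced to False.
  then v5 is forced to True.
  then v13 is forced to False.
  then v4 is forced to False.
Set v3 = True and propagate.
  then v10 is forced to False.
Every clause has at least one true literal under this assignment.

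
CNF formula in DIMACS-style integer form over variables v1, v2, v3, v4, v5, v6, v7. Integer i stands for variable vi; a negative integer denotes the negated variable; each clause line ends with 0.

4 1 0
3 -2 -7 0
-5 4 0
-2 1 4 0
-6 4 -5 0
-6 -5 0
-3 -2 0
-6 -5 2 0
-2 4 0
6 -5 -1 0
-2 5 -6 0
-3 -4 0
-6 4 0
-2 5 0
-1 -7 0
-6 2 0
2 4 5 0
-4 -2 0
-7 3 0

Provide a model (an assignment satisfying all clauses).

v7 occurs only negated in the remaining clauses — set v7 = False.
Set v1 = False and propagate.
  then v4 is forced to True.
  then v3 is forced to False.
  then v2 is forced to False.
  then v6 is forced to False.
v5 is now unconstrained; take v5 = False.
Every clause has at least one true literal under this assignment.

v1=F, v2=F, v3=F, v4=T, v5=F, v6=F, v7=F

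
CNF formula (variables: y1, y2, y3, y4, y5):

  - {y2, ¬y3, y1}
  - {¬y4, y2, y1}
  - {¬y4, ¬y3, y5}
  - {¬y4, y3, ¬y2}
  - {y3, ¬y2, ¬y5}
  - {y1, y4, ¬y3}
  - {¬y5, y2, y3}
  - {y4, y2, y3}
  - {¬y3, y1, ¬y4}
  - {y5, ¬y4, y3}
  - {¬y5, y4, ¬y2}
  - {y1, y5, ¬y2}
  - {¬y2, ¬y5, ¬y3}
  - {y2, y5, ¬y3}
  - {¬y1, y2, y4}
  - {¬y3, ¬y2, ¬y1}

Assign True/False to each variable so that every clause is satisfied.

y1=1  y2=0  y3=1  y4=1  y5=1

Check each clause:
  1. {y2, y1, ¬y3} — y1 is true.
  2. {y2, y1, ¬y4} — y1 is true.
  3. {¬y4, y5, ¬y3} — y5 is true.
  4. {y3, ¬y4, ¬y2} — y3 is true.
  5. {¬y5, ¬y2, y3} — y3 is true.
  6. {y4, y1, ¬y3} — y1 is true.
  7. {y3, y2, ¬y5} — y3 is true.
  8. {y4, y2, y3} — y3 is true.
  9. {y1, ¬y4, ¬y3} — y1 is true.
  10. {y3, y5, ¬y4} — y3 is true.
  11. {¬y2, y4, ¬y5} — y4 is true.
  12. {y5, y1, ¬y2} — y1 is true.
  13. {¬y5, ¬y3, ¬y2} — ¬y2 is true.
  14. {y5, y2, ¬y3} — y5 is true.
  15. {y2, y4, ¬y1} — y4 is true.
  16. {¬y3, ¬y1, ¬y2} — ¬y2 is true.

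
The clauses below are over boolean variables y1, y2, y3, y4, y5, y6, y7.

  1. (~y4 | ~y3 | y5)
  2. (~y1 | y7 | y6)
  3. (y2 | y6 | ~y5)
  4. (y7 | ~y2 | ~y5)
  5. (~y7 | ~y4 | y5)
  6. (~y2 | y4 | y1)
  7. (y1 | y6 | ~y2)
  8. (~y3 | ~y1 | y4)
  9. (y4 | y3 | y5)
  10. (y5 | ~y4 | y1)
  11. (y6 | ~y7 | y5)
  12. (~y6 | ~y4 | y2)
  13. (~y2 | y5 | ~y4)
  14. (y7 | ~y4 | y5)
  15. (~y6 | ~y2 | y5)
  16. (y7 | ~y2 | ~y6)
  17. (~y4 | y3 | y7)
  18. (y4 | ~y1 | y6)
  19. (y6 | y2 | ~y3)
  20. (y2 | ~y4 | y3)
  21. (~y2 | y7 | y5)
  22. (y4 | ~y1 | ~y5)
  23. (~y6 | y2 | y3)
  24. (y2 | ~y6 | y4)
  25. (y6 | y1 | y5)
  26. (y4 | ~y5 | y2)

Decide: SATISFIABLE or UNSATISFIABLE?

Set y1 = False and propagate.
For the remaining variables, y2 = True, y3 = False, y4 = True, y5 = True, y6 = True, y7 = True works.
So y1=False  y2=True  y3=False  y4=True  y5=True  y6=True  y7=True is a satisfying assignment.

SATISFIABLE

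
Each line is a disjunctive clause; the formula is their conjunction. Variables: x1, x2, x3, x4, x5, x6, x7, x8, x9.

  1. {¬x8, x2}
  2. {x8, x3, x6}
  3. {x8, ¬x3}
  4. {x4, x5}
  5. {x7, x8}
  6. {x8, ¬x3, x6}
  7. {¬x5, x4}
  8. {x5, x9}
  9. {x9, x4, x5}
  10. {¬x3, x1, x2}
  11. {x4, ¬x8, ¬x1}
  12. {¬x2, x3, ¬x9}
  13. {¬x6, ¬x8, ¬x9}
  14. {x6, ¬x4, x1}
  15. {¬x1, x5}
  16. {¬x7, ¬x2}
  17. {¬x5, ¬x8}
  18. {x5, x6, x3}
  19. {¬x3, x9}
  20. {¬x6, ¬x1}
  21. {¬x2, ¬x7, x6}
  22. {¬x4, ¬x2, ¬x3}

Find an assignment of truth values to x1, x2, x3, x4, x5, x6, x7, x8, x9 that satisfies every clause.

x1 = F  x2 = F  x3 = F  x4 = T  x5 = T  x6 = T  x7 = T  x8 = F  x9 = F

Check each clause:
  1. {¬x8, x2} — ¬x8 is true.
  2. {x8, x3, x6} — x6 is true.
  3. {¬x3, x8} — ¬x3 is true.
  4. {x5, x4} — x4 is true.
  5. {x8, x7} — x7 is true.
  6. {x6, x8, ¬x3} — ¬x3 is true.
  7. {¬x5, x4} — x4 is true.
  8. {x5, x9} — x5 is true.
  9. {x4, x5, x9} — x4 is true.
  10. {x2, x1, ¬x3} — ¬x3 is true.
  11. {¬x1, x4, ¬x8} — ¬x8 is true.
  12. {x3, ¬x2, ¬x9} — ¬x2 is true.
  13. {¬x8, ¬x6, ¬x9} — ¬x8 is true.
  14. {¬x4, x1, x6} — x6 is true.
  15. {¬x1, x5} — x5 is true.
  16. {¬x2, ¬x7} — ¬x2 is true.
  17. {¬x5, ¬x8} — ¬x8 is true.
  18. {x6, x3, x5} — x5 is true.
  19. {x9, ¬x3} — ¬x3 is true.
  20. {¬x1, ¬x6} — ¬x1 is true.
  21. {¬x2, x6, ¬x7} — ¬x2 is true.
  22. {¬x2, ¬x4, ¬x3} — ¬x3 is true.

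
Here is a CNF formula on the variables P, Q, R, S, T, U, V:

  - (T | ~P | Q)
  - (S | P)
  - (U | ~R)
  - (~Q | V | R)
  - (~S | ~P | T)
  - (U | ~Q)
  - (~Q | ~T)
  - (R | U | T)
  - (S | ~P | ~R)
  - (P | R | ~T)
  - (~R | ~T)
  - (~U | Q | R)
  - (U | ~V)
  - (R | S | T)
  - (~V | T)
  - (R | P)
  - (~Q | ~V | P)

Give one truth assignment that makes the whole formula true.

Set P = True and propagate.
Branch on Q: take Q = False.
  then T is forced to True.
  then R is forced to False.
  then U is forced to False.
  then V is forced to False.
S is now unconstrained; take S = False.

P = 1  Q = 0  R = 0  S = 0  T = 1  U = 0  V = 0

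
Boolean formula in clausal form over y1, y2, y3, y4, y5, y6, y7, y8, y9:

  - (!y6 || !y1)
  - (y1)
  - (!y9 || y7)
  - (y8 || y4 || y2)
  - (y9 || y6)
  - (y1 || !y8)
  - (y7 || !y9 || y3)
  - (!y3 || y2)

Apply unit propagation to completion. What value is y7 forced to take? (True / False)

True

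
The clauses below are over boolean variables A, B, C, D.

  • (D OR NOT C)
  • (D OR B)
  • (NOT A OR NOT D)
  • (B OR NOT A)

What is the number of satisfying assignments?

6

The models are:
  A=0 B=0 C=0 D=1
  A=0 B=0 C=1 D=1
  A=0 B=1 C=0 D=0
  A=0 B=1 C=0 D=1
  A=0 B=1 C=1 D=1
  A=1 B=1 C=0 D=0
That's 6 in total.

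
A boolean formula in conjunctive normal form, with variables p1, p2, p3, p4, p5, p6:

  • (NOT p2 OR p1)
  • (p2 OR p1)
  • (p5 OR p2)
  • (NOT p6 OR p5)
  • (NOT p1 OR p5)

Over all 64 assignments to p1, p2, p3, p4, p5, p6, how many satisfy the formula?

Split on p1, then p2.
  p1=T, p2=T: forces p5=T; p3, p4, p6 free → 2^3 = 8.
  p1=T, p2=F: forces p5=T; p3, p4, p6 free → 2^3 = 8.
  p1=F, p2=T: a clause becomes empty — 0.
  p1=F, p2=F: a clause becomes empty — 0.
Total: 8 + 8 + 0 + 0 = 16.

16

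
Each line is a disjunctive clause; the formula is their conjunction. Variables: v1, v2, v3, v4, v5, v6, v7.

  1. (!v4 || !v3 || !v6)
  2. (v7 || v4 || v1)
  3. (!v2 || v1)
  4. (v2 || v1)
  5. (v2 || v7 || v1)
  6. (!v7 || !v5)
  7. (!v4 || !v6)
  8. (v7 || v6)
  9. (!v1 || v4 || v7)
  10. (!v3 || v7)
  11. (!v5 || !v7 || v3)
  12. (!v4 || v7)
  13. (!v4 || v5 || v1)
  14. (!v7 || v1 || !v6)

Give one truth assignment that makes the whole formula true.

Set v1 = True and propagate.
Try v3 = True.
  then v7 is forced to True.
  then v5 is forced to False.
The remaining clauses are satisfied by v2 = True, v4 = True, v6 = False.
Check each clause:
  1. (!v4 || !v3 || !v6) — !v6 is true.
  2. (v4 || v1 || v7) — v1 is true.
  3. (v1 || !v2) — v1 is true.
  4. (v2 || v1) — v1 is true.
  5. (v1 || v2 || v7) — v1 is true.
  6. (!v7 || !v5) — !v5 is true.
  7. (!v4 || !v6) — !v6 is true.
  8. (v6 || v7) — v7 is true.
  9. (v4 || !v1 || v7) — v4 is true.
  10. (v7 || !v3) — v7 is true.
  11. (!v7 || !v5 || v3) — v3 is true.
  12. (v7 || !v4) — v7 is true.
  13. (v1 || v5 || !v4) — v1 is true.
  14. (!v6 || v1 || !v7) — !v6 is true.

v1 = True  v2 = True  v3 = True  v4 = True  v5 = False  v6 = False  v7 = True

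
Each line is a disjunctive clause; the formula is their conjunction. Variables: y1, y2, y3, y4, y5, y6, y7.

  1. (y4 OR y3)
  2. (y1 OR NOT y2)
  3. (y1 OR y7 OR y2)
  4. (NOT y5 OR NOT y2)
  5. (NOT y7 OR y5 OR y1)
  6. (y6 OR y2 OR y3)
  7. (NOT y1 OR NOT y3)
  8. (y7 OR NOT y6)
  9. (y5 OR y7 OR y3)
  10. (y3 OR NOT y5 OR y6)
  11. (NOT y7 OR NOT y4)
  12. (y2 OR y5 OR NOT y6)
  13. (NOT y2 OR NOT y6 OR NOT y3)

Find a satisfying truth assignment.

y1 = False  y2 = False  y3 = True  y4 = False  y5 = True  y6 = True  y7 = True

Try y1 = False.
  then y2 is forced to False.
  then y7 is forced to True.
  then y5 is forced to True.
  then y4 is forced to False.
  then y3 is forced to True.
y6 is now unconstrained; take y6 = True.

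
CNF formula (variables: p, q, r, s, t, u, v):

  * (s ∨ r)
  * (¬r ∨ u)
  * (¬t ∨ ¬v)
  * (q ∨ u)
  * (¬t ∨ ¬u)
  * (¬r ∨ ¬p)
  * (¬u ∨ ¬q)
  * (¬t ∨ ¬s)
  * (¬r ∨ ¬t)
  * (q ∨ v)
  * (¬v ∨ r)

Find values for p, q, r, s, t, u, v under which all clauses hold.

p=F, q=F, r=T, s=T, t=F, u=T, v=T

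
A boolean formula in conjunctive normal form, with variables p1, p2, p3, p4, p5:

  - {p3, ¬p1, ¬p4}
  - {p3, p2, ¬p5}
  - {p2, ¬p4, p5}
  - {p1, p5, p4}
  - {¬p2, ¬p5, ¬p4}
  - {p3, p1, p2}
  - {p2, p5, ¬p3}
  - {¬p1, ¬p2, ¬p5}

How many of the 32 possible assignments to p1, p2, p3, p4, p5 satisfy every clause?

12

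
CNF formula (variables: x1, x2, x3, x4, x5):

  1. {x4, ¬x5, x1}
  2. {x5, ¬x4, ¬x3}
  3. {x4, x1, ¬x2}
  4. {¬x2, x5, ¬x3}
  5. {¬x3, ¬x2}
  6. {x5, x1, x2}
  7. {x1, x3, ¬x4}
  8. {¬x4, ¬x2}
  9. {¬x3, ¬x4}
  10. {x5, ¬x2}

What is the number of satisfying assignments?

Satisfying assignments:
  x1=T x2=F x3=F x4=F x5=F
  x1=T x2=F x3=F x4=F x5=T
  x1=T x2=F x3=F x4=T x5=F
  x1=T x2=F x3=F x4=T x5=T
  x1=T x2=F x3=T x4=F x5=F
  x1=T x2=F x3=T x4=F x5=T
  x1=T x2=T x3=F x4=F x5=T
Count: 7.

7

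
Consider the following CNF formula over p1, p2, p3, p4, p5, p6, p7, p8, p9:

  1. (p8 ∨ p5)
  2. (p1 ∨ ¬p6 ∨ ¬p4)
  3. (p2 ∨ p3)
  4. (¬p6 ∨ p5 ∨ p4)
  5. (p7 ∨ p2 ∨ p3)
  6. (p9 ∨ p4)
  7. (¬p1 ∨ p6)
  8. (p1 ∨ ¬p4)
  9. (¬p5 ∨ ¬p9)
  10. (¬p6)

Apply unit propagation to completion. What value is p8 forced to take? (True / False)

True

(¬p6) stands alone — p6 = False.
From (¬p1 ∨ p6) and p6 = False: p1 = False.
In (¬p4 ∨ p1), p1 is now false; ¬p4 must hold, so p4 = False.
(p4 ∨ p9): since p4 = False, the clause reduces to (p9). p9 = True.
In (¬p9 ∨ ¬p5), ¬p9 is now false; ¬p5 must hold, so p5 = False.
In (p5 ∨ p8), p5 is now false; p8 must hold, so p8 = True.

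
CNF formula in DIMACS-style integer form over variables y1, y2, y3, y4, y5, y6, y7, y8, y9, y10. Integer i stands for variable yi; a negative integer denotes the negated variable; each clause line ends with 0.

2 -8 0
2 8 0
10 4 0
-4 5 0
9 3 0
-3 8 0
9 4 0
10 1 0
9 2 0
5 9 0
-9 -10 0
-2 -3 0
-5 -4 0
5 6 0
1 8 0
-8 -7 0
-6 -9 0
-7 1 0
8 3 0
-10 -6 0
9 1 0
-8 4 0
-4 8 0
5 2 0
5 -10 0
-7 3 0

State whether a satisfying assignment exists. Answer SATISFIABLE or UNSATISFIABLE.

UNSATISFIABLE

y8 = True:
  propagation gives y2=True, y3=False, y9=True, y10=False; an empty clause results — contradiction.
y8 = False:
  propagation gives y2=True, y3=False; an empty clause results — contradiction.
Every branch closes, so no satisfying assignment exists.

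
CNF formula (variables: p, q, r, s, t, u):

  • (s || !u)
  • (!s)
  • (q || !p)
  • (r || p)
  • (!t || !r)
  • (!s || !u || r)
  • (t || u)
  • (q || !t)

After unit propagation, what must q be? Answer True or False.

True

(!s) is a unit clause: s = False.
(s || !u) with s = False leaves only !u, so u = False.
(t || u): since u = False, the clause reduces to (t). t = True.
(!t || !r) with t = True leaves only !r, so r = False.
(r || p): since r = False, the clause reduces to (p). p = True.
(q || !p) with p = True leaves only q, so q = True.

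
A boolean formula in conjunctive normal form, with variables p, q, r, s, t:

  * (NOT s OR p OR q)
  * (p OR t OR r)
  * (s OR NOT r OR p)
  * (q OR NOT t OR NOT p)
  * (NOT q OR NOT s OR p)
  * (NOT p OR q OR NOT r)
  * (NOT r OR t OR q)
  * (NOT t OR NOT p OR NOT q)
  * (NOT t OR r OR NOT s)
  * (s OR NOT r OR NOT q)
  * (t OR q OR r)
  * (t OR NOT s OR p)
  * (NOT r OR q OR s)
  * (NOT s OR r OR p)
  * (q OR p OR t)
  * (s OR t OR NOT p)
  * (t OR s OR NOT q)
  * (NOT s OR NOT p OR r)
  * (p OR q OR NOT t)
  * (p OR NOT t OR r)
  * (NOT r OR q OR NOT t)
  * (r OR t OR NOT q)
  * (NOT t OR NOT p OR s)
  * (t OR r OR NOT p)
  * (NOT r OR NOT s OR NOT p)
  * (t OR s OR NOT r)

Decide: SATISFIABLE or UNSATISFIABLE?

UNSATISFIABLE

p = True:
  r = True:
    propagation gives q=True, t=False, s=True; an empty clause results — contradiction.
  r = False:
    propagation gives s=False, t=True; an empty clause results — contradiction.
p = False:
  r = True:
    propagation gives s=True, q=True; an empty clause results — contradiction.
  r = False:
    propagation gives t=True; an empty clause results — contradiction.
Every branch closes, so no satisfying assignment exists.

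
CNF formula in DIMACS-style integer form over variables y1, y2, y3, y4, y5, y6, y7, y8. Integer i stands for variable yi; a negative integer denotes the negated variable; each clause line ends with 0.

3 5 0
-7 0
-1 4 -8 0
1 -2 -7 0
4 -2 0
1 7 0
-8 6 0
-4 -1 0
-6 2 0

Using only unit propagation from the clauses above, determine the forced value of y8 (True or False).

False

(~y7) stands alone — y7 = False.
In (y1 | y7), y7 is now false; y1 must hold, so y1 = True.
From (~y1 | ~y4) and y1 = True: y4 = False.
(y4 | ~y8 | ~y1) with y4 = False, y1 = True leaves only ~y8, so y8 = False.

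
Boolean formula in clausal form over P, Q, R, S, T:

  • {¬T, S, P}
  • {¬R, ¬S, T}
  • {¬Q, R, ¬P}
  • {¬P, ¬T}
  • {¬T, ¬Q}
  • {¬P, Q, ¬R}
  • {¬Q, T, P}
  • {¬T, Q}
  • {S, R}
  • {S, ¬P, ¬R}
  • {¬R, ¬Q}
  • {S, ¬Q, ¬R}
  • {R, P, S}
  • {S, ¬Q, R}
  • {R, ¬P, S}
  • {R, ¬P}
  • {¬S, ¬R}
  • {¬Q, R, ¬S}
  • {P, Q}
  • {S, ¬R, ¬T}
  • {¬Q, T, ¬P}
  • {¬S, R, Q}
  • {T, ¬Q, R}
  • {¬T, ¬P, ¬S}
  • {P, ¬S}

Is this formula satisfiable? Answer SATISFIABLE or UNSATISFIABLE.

R = True:
  propagation gives Q=False, P=False; an empty clause results — contradiction.
R = False:
  propagation gives S=True, P=False; an empty clause results — contradiction.
Every branch closes, so no satisfying assignment exists.

UNSATISFIABLE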